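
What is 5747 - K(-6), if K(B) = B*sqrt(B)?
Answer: 5747 + 6*I*sqrt(6) ≈ 5747.0 + 14.697*I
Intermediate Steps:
K(B) = B**(3/2)
5747 - K(-6) = 5747 - (-6)**(3/2) = 5747 - (-6)*I*sqrt(6) = 5747 + 6*I*sqrt(6)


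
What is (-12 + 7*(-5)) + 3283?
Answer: 3236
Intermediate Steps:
(-12 + 7*(-5)) + 3283 = (-12 - 35) + 3283 = -47 + 3283 = 3236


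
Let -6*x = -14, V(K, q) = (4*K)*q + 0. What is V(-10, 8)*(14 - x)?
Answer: -11200/3 ≈ -3733.3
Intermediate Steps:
V(K, q) = 4*K*q (V(K, q) = 4*K*q + 0 = 4*K*q)
x = 7/3 (x = -⅙*(-14) = 7/3 ≈ 2.3333)
V(-10, 8)*(14 - x) = (4*(-10)*8)*(14 - 1*7/3) = -320*(14 - 7/3) = -320*35/3 = -11200/3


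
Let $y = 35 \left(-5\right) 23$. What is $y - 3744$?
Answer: $-7769$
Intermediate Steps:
$y = -4025$ ($y = \left(-175\right) 23 = -4025$)
$y - 3744 = -4025 - 3744 = -7769$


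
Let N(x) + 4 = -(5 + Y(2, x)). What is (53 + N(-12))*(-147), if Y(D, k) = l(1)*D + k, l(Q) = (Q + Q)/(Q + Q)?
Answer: -7938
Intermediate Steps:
l(Q) = 1 (l(Q) = (2*Q)/((2*Q)) = (2*Q)*(1/(2*Q)) = 1)
Y(D, k) = D + k (Y(D, k) = 1*D + k = D + k)
N(x) = -11 - x (N(x) = -4 - (5 + (2 + x)) = -4 - (7 + x) = -4 + (-7 - x) = -11 - x)
(53 + N(-12))*(-147) = (53 + (-11 - 1*(-12)))*(-147) = (53 + (-11 + 12))*(-147) = (53 + 1)*(-147) = 54*(-147) = -7938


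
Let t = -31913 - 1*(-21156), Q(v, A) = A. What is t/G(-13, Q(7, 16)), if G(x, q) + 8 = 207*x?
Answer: 10757/2699 ≈ 3.9855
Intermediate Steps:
G(x, q) = -8 + 207*x
t = -10757 (t = -31913 + 21156 = -10757)
t/G(-13, Q(7, 16)) = -10757/(-8 + 207*(-13)) = -10757/(-8 - 2691) = -10757/(-2699) = -10757*(-1/2699) = 10757/2699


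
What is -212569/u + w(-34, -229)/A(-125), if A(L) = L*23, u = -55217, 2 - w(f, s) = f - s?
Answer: 621792756/158748875 ≈ 3.9168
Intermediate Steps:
w(f, s) = 2 + s - f (w(f, s) = 2 - (f - s) = 2 + (s - f) = 2 + s - f)
A(L) = 23*L
-212569/u + w(-34, -229)/A(-125) = -212569/(-55217) + (2 - 229 - 1*(-34))/((23*(-125))) = -212569*(-1/55217) + (2 - 229 + 34)/(-2875) = 212569/55217 - 193*(-1/2875) = 212569/55217 + 193/2875 = 621792756/158748875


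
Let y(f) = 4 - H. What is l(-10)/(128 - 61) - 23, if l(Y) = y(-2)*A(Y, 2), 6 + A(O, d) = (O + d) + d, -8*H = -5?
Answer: -3163/134 ≈ -23.604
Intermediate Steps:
H = 5/8 (H = -1/8*(-5) = 5/8 ≈ 0.62500)
y(f) = 27/8 (y(f) = 4 - 1*5/8 = 4 - 5/8 = 27/8)
A(O, d) = -6 + O + 2*d (A(O, d) = -6 + ((O + d) + d) = -6 + (O + 2*d) = -6 + O + 2*d)
l(Y) = -27/4 + 27*Y/8 (l(Y) = 27*(-6 + Y + 2*2)/8 = 27*(-6 + Y + 4)/8 = 27*(-2 + Y)/8 = -27/4 + 27*Y/8)
l(-10)/(128 - 61) - 23 = (-27/4 + (27/8)*(-10))/(128 - 61) - 23 = (-27/4 - 135/4)/67 - 23 = -81/2*1/67 - 23 = -81/134 - 23 = -3163/134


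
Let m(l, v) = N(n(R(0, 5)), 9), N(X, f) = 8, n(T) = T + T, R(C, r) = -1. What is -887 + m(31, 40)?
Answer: -879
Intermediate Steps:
n(T) = 2*T
m(l, v) = 8
-887 + m(31, 40) = -887 + 8 = -879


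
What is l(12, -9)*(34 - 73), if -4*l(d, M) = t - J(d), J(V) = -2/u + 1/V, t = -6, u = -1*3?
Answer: -1053/16 ≈ -65.813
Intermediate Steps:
u = -3
J(V) = ⅔ + 1/V (J(V) = -2/(-3) + 1/V = -2*(-⅓) + 1/V = ⅔ + 1/V)
l(d, M) = 5/3 + 1/(4*d) (l(d, M) = -(-6 - (⅔ + 1/d))/4 = -(-6 + (-⅔ - 1/d))/4 = -(-20/3 - 1/d)/4 = 5/3 + 1/(4*d))
l(12, -9)*(34 - 73) = ((1/12)*(3 + 20*12)/12)*(34 - 73) = ((1/12)*(1/12)*(3 + 240))*(-39) = ((1/12)*(1/12)*243)*(-39) = (27/16)*(-39) = -1053/16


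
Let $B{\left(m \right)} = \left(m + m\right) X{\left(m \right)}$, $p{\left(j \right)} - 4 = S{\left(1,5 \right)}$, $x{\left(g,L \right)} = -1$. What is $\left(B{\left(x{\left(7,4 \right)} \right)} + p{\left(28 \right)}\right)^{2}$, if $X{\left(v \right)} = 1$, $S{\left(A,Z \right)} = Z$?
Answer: $49$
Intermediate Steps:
$p{\left(j \right)} = 9$ ($p{\left(j \right)} = 4 + 5 = 9$)
$B{\left(m \right)} = 2 m$ ($B{\left(m \right)} = \left(m + m\right) 1 = 2 m 1 = 2 m$)
$\left(B{\left(x{\left(7,4 \right)} \right)} + p{\left(28 \right)}\right)^{2} = \left(2 \left(-1\right) + 9\right)^{2} = \left(-2 + 9\right)^{2} = 7^{2} = 49$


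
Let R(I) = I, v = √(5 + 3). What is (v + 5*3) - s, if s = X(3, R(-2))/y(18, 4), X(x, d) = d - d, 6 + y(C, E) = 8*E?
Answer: 15 + 2*√2 ≈ 17.828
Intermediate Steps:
y(C, E) = -6 + 8*E
v = 2*√2 (v = √8 = 2*√2 ≈ 2.8284)
X(x, d) = 0
s = 0 (s = 0/(-6 + 8*4) = 0/(-6 + 32) = 0/26 = 0*(1/26) = 0)
(v + 5*3) - s = (2*√2 + 5*3) - 1*0 = (2*√2 + 15) + 0 = (15 + 2*√2) + 0 = 15 + 2*√2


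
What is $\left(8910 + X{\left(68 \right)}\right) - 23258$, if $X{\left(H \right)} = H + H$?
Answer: $-14212$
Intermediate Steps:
$X{\left(H \right)} = 2 H$
$\left(8910 + X{\left(68 \right)}\right) - 23258 = \left(8910 + 2 \cdot 68\right) - 23258 = \left(8910 + 136\right) - 23258 = 9046 - 23258 = -14212$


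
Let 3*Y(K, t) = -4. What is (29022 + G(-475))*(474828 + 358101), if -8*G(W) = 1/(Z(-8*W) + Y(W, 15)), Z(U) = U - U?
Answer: 773546992803/32 ≈ 2.4173e+10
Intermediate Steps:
Y(K, t) = -4/3 (Y(K, t) = (⅓)*(-4) = -4/3)
Z(U) = 0
G(W) = 3/32 (G(W) = -1/(8*(0 - 4/3)) = -1/(8*(-4/3)) = -⅛*(-¾) = 3/32)
(29022 + G(-475))*(474828 + 358101) = (29022 + 3/32)*(474828 + 358101) = (928707/32)*832929 = 773546992803/32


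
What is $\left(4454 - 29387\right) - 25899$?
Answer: $-50832$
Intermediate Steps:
$\left(4454 - 29387\right) - 25899 = -24933 - 25899 = -50832$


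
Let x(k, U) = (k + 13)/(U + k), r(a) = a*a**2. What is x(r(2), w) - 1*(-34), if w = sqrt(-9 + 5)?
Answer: 620/17 - 21*I/34 ≈ 36.471 - 0.61765*I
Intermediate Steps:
r(a) = a**3
w = 2*I (w = sqrt(-4) = 2*I ≈ 2.0*I)
x(k, U) = (13 + k)/(U + k)
x(r(2), w) - 1*(-34) = (13 + 2**3)/(2*I + 2**3) - 1*(-34) = (13 + 8)/(2*I + 8) + 34 = 21/(8 + 2*I) + 34 = ((8 - 2*I)/68)*21 + 34 = 21*(8 - 2*I)/68 + 34 = 34 + 21*(8 - 2*I)/68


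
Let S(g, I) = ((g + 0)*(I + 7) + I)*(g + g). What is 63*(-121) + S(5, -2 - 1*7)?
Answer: -7813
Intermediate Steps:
S(g, I) = 2*g*(I + g*(7 + I)) (S(g, I) = (g*(7 + I) + I)*(2*g) = (I + g*(7 + I))*(2*g) = 2*g*(I + g*(7 + I)))
63*(-121) + S(5, -2 - 1*7) = 63*(-121) + 2*5*((-2 - 1*7) + 7*5 + (-2 - 1*7)*5) = -7623 + 2*5*((-2 - 7) + 35 + (-2 - 7)*5) = -7623 + 2*5*(-9 + 35 - 9*5) = -7623 + 2*5*(-9 + 35 - 45) = -7623 + 2*5*(-19) = -7623 - 190 = -7813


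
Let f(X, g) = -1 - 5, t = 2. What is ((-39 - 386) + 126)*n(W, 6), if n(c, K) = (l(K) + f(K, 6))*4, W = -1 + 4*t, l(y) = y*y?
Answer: -35880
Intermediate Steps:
f(X, g) = -6
l(y) = y²
W = 7 (W = -1 + 4*2 = -1 + 8 = 7)
n(c, K) = -24 + 4*K² (n(c, K) = (K² - 6)*4 = (-6 + K²)*4 = -24 + 4*K²)
((-39 - 386) + 126)*n(W, 6) = ((-39 - 386) + 126)*(-24 + 4*6²) = (-425 + 126)*(-24 + 4*36) = -299*(-24 + 144) = -299*120 = -35880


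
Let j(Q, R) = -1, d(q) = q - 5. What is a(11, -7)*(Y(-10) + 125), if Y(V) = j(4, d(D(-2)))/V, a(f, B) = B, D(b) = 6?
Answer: -8757/10 ≈ -875.70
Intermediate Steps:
d(q) = -5 + q
Y(V) = -1/V
a(11, -7)*(Y(-10) + 125) = -7*(-1/(-10) + 125) = -7*(-1*(-⅒) + 125) = -7*(⅒ + 125) = -7*1251/10 = -8757/10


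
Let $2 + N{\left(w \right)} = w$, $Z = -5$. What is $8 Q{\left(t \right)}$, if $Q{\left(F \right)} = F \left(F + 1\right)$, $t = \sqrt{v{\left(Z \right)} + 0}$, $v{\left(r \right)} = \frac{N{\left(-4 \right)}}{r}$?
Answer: $\frac{48}{5} + \frac{8 \sqrt{30}}{5} \approx 18.364$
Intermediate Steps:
$N{\left(w \right)} = -2 + w$
$v{\left(r \right)} = - \frac{6}{r}$ ($v{\left(r \right)} = \frac{-2 - 4}{r} = - \frac{6}{r}$)
$t = \frac{\sqrt{30}}{5}$ ($t = \sqrt{- \frac{6}{-5} + 0} = \sqrt{\left(-6\right) \left(- \frac{1}{5}\right) + 0} = \sqrt{\frac{6}{5} + 0} = \sqrt{\frac{6}{5}} = \frac{\sqrt{30}}{5} \approx 1.0954$)
$Q{\left(F \right)} = F \left(1 + F\right)$
$8 Q{\left(t \right)} = 8 \frac{\sqrt{30}}{5} \left(1 + \frac{\sqrt{30}}{5}\right) = 8 \frac{\sqrt{30} \left(1 + \frac{\sqrt{30}}{5}\right)}{5} = \frac{8 \sqrt{30} \left(1 + \frac{\sqrt{30}}{5}\right)}{5}$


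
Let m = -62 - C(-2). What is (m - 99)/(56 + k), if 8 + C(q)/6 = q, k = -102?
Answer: 101/46 ≈ 2.1957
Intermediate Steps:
C(q) = -48 + 6*q
m = -2 (m = -62 - (-48 + 6*(-2)) = -62 - (-48 - 12) = -62 - 1*(-60) = -62 + 60 = -2)
(m - 99)/(56 + k) = (-2 - 99)/(56 - 102) = -101/(-46) = -1/46*(-101) = 101/46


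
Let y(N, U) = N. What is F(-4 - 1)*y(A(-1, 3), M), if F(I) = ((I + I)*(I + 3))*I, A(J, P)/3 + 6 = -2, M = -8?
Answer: 2400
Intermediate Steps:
A(J, P) = -24 (A(J, P) = -18 + 3*(-2) = -18 - 6 = -24)
F(I) = 2*I²*(3 + I) (F(I) = ((2*I)*(3 + I))*I = (2*I*(3 + I))*I = 2*I²*(3 + I))
F(-4 - 1)*y(A(-1, 3), M) = (2*(-4 - 1)²*(3 + (-4 - 1)))*(-24) = (2*(-5)²*(3 - 5))*(-24) = (2*25*(-2))*(-24) = -100*(-24) = 2400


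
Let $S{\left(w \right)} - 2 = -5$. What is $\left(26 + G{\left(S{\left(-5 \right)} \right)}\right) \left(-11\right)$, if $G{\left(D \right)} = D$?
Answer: $-253$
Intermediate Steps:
$S{\left(w \right)} = -3$ ($S{\left(w \right)} = 2 - 5 = -3$)
$\left(26 + G{\left(S{\left(-5 \right)} \right)}\right) \left(-11\right) = \left(26 - 3\right) \left(-11\right) = 23 \left(-11\right) = -253$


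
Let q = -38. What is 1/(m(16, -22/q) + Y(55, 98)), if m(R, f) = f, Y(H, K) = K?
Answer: 19/1873 ≈ 0.010144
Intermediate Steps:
1/(m(16, -22/q) + Y(55, 98)) = 1/(-22/(-38) + 98) = 1/(-22*(-1/38) + 98) = 1/(11/19 + 98) = 1/(1873/19) = 19/1873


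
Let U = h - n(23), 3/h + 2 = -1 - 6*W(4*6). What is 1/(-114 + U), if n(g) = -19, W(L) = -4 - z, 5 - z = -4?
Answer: -25/2374 ≈ -0.010531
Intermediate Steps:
z = 9 (z = 5 - 1*(-4) = 5 + 4 = 9)
W(L) = -13 (W(L) = -4 - 1*9 = -4 - 9 = -13)
h = 1/25 (h = 3/(-2 + (-1 - 6*(-13))) = 3/(-2 + (-1 + 78)) = 3/(-2 + 77) = 3/75 = 3*(1/75) = 1/25 ≈ 0.040000)
U = 476/25 (U = 1/25 - 1*(-19) = 1/25 + 19 = 476/25 ≈ 19.040)
1/(-114 + U) = 1/(-114 + 476/25) = 1/(-2374/25) = -25/2374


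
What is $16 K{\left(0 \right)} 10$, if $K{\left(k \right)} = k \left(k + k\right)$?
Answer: $0$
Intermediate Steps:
$K{\left(k \right)} = 2 k^{2}$ ($K{\left(k \right)} = k 2 k = 2 k^{2}$)
$16 K{\left(0 \right)} 10 = 16 \cdot 2 \cdot 0^{2} \cdot 10 = 16 \cdot 2 \cdot 0 \cdot 10 = 16 \cdot 0 \cdot 10 = 0 \cdot 10 = 0$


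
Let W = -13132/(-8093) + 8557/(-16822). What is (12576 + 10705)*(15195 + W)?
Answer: 48163866239079113/136140446 ≈ 3.5378e+8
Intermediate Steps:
W = 151654703/136140446 (W = -13132*(-1/8093) + 8557*(-1/16822) = 13132/8093 - 8557/16822 = 151654703/136140446 ≈ 1.1140)
(12576 + 10705)*(15195 + W) = (12576 + 10705)*(15195 + 151654703/136140446) = 23281*(2068805731673/136140446) = 48163866239079113/136140446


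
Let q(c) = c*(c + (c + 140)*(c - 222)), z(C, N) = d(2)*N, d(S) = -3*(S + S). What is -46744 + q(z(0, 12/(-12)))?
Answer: -429640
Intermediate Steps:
d(S) = -6*S
z(C, N) = -12*N (z(C, N) = (-6*2)*N = -12*N)
q(c) = c*(c + (-222 + c)*(140 + c)) (q(c) = c*(c + (140 + c)*(-222 + c)) = c*(c + (-222 + c)*(140 + c)))
-46744 + q(z(0, 12/(-12))) = -46744 + (-144/(-12))*(-31080 + (-144/(-12))**2 - (-972)*12/(-12)) = -46744 + (-144*(-1)/12)*(-31080 + (-144*(-1)/12)**2 - (-972)*12*(-1/12)) = -46744 + (-12*(-1))*(-31080 + (-12*(-1))**2 - (-972)*(-1)) = -46744 + 12*(-31080 + 12**2 - 81*12) = -46744 + 12*(-31080 + 144 - 972) = -46744 + 12*(-31908) = -46744 - 382896 = -429640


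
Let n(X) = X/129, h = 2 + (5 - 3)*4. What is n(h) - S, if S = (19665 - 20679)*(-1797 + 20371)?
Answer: 2429590654/129 ≈ 1.8834e+7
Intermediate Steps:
S = -18834036 (S = -1014*18574 = -18834036)
h = 10 (h = 2 + 2*4 = 2 + 8 = 10)
n(X) = X/129 (n(X) = X*(1/129) = X/129)
n(h) - S = (1/129)*10 - 1*(-18834036) = 10/129 + 18834036 = 2429590654/129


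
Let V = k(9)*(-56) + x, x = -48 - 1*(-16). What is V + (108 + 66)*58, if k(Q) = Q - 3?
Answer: 9724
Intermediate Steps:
k(Q) = -3 + Q
x = -32 (x = -48 + 16 = -32)
V = -368 (V = (-3 + 9)*(-56) - 32 = 6*(-56) - 32 = -336 - 32 = -368)
V + (108 + 66)*58 = -368 + (108 + 66)*58 = -368 + 174*58 = -368 + 10092 = 9724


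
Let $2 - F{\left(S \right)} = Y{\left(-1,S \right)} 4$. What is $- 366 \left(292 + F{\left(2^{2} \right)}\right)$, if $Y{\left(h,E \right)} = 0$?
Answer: $-107604$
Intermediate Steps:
$F{\left(S \right)} = 2$ ($F{\left(S \right)} = 2 - 0 \cdot 4 = 2 - 0 = 2 + 0 = 2$)
$- 366 \left(292 + F{\left(2^{2} \right)}\right) = - 366 \left(292 + 2\right) = \left(-366\right) 294 = -107604$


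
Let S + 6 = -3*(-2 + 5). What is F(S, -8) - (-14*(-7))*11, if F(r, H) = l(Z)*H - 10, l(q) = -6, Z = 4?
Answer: -1040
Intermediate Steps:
S = -15 (S = -6 - 3*(-2 + 5) = -6 - 3*3 = -6 - 9 = -15)
F(r, H) = -10 - 6*H (F(r, H) = -6*H - 10 = -10 - 6*H)
F(S, -8) - (-14*(-7))*11 = (-10 - 6*(-8)) - (-14*(-7))*11 = (-10 + 48) - 98*11 = 38 - 1*1078 = 38 - 1078 = -1040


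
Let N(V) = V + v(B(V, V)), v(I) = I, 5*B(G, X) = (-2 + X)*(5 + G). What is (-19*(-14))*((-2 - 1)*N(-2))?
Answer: 17556/5 ≈ 3511.2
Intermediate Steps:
B(G, X) = (-2 + X)*(5 + G)/5 (B(G, X) = ((-2 + X)*(5 + G))/5 = (-2 + X)*(5 + G)/5)
N(V) = -2 + V**2/5 + 8*V/5 (N(V) = V + (-2 + V - 2*V/5 + V*V/5) = V + (-2 + V - 2*V/5 + V**2/5) = V + (-2 + V**2/5 + 3*V/5) = -2 + V**2/5 + 8*V/5)
(-19*(-14))*((-2 - 1)*N(-2)) = (-19*(-14))*((-2 - 1)*(-2 + (1/5)*(-2)**2 + (8/5)*(-2))) = 266*(-3*(-2 + (1/5)*4 - 16/5)) = 266*(-3*(-2 + 4/5 - 16/5)) = 266*(-3*(-22/5)) = 266*(66/5) = 17556/5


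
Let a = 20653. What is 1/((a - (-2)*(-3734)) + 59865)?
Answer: 1/73050 ≈ 1.3689e-5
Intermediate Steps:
1/((a - (-2)*(-3734)) + 59865) = 1/((20653 - (-2)*(-3734)) + 59865) = 1/((20653 - 1*7468) + 59865) = 1/((20653 - 7468) + 59865) = 1/(13185 + 59865) = 1/73050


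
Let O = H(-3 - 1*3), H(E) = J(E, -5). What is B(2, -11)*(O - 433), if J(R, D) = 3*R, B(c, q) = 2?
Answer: -902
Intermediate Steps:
H(E) = 3*E
O = -18 (O = 3*(-3 - 1*3) = 3*(-3 - 3) = 3*(-6) = -18)
B(2, -11)*(O - 433) = 2*(-18 - 433) = 2*(-451) = -902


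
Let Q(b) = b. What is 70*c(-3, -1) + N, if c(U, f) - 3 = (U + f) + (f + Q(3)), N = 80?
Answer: 150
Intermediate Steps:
c(U, f) = 6 + U + 2*f (c(U, f) = 3 + ((U + f) + (f + 3)) = 3 + ((U + f) + (3 + f)) = 3 + (3 + U + 2*f) = 6 + U + 2*f)
70*c(-3, -1) + N = 70*(6 - 3 + 2*(-1)) + 80 = 70*(6 - 3 - 2) + 80 = 70*1 + 80 = 70 + 80 = 150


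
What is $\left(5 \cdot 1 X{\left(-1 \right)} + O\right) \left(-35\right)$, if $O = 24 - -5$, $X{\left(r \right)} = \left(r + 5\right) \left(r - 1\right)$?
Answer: $385$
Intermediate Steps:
$X{\left(r \right)} = \left(-1 + r\right) \left(5 + r\right)$ ($X{\left(r \right)} = \left(5 + r\right) \left(-1 + r\right) = \left(-1 + r\right) \left(5 + r\right)$)
$O = 29$ ($O = 24 + 5 = 29$)
$\left(5 \cdot 1 X{\left(-1 \right)} + O\right) \left(-35\right) = \left(5 \cdot 1 \left(-5 + \left(-1\right)^{2} + 4 \left(-1\right)\right) + 29\right) \left(-35\right) = \left(5 \left(-5 + 1 - 4\right) + 29\right) \left(-35\right) = \left(5 \left(-8\right) + 29\right) \left(-35\right) = \left(-40 + 29\right) \left(-35\right) = \left(-11\right) \left(-35\right) = 385$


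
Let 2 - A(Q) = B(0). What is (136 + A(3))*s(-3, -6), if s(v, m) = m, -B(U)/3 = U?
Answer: -828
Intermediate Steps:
B(U) = -3*U
A(Q) = 2 (A(Q) = 2 - (-3)*0 = 2 - 1*0 = 2 + 0 = 2)
(136 + A(3))*s(-3, -6) = (136 + 2)*(-6) = 138*(-6) = -828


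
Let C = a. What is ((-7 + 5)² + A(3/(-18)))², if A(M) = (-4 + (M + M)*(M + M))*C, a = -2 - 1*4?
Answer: 6724/9 ≈ 747.11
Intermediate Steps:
a = -6 (a = -2 - 4 = -6)
C = -6
A(M) = 24 - 24*M² (A(M) = (-4 + (M + M)*(M + M))*(-6) = (-4 + (2*M)*(2*M))*(-6) = (-4 + 4*M²)*(-6) = 24 - 24*M²)
((-7 + 5)² + A(3/(-18)))² = ((-7 + 5)² + (24 - 24*(3/(-18))²))² = ((-2)² + (24 - 24*(3*(-1/18))²))² = (4 + (24 - 24*(-⅙)²))² = (4 + (24 - 24*1/36))² = (4 + (24 - ⅔))² = (4 + 70/3)² = (82/3)² = 6724/9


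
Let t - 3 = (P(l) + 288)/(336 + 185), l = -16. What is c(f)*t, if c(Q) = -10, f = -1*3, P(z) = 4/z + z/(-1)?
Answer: -37335/1042 ≈ -35.830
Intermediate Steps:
P(z) = -z + 4/z (P(z) = 4/z + z*(-1) = 4/z - z = -z + 4/z)
f = -3
t = 7467/2084 (t = 3 + ((-1*(-16) + 4/(-16)) + 288)/(336 + 185) = 3 + ((16 + 4*(-1/16)) + 288)/521 = 3 + ((16 - ¼) + 288)*(1/521) = 3 + (63/4 + 288)*(1/521) = 3 + (1215/4)*(1/521) = 3 + 1215/2084 = 7467/2084 ≈ 3.5830)
c(f)*t = -10*7467/2084 = -37335/1042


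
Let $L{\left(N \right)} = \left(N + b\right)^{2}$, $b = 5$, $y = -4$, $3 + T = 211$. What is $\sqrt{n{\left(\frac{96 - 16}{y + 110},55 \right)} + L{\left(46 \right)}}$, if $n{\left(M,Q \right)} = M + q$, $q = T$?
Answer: $\frac{\sqrt{7892601}}{53} \approx 53.007$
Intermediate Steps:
$T = 208$ ($T = -3 + 211 = 208$)
$q = 208$
$n{\left(M,Q \right)} = 208 + M$ ($n{\left(M,Q \right)} = M + 208 = 208 + M$)
$L{\left(N \right)} = \left(5 + N\right)^{2}$ ($L{\left(N \right)} = \left(N + 5\right)^{2} = \left(5 + N\right)^{2}$)
$\sqrt{n{\left(\frac{96 - 16}{y + 110},55 \right)} + L{\left(46 \right)}} = \sqrt{\left(208 + \frac{96 - 16}{-4 + 110}\right) + \left(5 + 46\right)^{2}} = \sqrt{\left(208 + \frac{80}{106}\right) + 51^{2}} = \sqrt{\left(208 + 80 \cdot \frac{1}{106}\right) + 2601} = \sqrt{\left(208 + \frac{40}{53}\right) + 2601} = \sqrt{\frac{11064}{53} + 2601} = \sqrt{\frac{148917}{53}} = \frac{\sqrt{7892601}}{53}$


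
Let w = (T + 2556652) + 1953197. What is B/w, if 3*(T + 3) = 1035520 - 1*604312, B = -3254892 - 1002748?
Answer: -2128820/2326791 ≈ -0.91492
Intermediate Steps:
B = -4257640
T = 143733 (T = -3 + (1035520 - 1*604312)/3 = -3 + (1035520 - 604312)/3 = -3 + (1/3)*431208 = -3 + 143736 = 143733)
w = 4653582 (w = (143733 + 2556652) + 1953197 = 2700385 + 1953197 = 4653582)
B/w = -4257640/4653582 = -4257640*1/4653582 = -2128820/2326791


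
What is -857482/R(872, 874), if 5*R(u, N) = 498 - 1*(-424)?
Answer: -2143705/461 ≈ -4650.1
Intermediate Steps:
R(u, N) = 922/5 (R(u, N) = (498 - 1*(-424))/5 = (498 + 424)/5 = (⅕)*922 = 922/5)
-857482/R(872, 874) = -857482/922/5 = -857482*5/922 = -2143705/461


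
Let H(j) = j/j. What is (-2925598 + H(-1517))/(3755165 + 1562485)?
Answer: -975199/1772550 ≈ -0.55017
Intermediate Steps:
H(j) = 1
(-2925598 + H(-1517))/(3755165 + 1562485) = (-2925598 + 1)/(3755165 + 1562485) = -2925597/5317650 = -2925597*1/5317650 = -975199/1772550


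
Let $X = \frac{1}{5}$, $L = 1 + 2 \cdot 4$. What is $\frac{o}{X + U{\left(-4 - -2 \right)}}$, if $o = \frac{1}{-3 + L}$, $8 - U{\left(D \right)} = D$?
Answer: $\frac{5}{306} \approx 0.01634$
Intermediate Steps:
$U{\left(D \right)} = 8 - D$
$L = 9$ ($L = 1 + 8 = 9$)
$X = \frac{1}{5} \approx 0.2$
$o = \frac{1}{6}$ ($o = \frac{1}{-3 + 9} = \frac{1}{6} \approx 0.16667$)
$\frac{o}{X + U{\left(-4 - -2 \right)}} = \frac{1}{\frac{1}{5} + \left(8 - \left(-4 - -2\right)\right)} \frac{1}{6} = \frac{1}{\frac{1}{5} + \left(8 - \left(-4 + 2\right)\right)} \frac{1}{6} = \frac{1}{\frac{1}{5} + \left(8 - -2\right)} \frac{1}{6} = \frac{1}{\frac{1}{5} + \left(8 + 2\right)} \frac{1}{6} = \frac{1}{\frac{1}{5} + 10} \cdot \frac{1}{6} = \frac{1}{\frac{51}{5}} \cdot \frac{1}{6} = \frac{5}{51} \cdot \frac{1}{6} = \frac{5}{306}$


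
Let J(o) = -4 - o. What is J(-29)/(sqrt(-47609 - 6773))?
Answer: -25*I*sqrt(54382)/54382 ≈ -0.1072*I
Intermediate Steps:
J(-29)/(sqrt(-47609 - 6773)) = (-4 - 1*(-29))/(sqrt(-47609 - 6773)) = (-4 + 29)/(sqrt(-54382)) = 25/((I*sqrt(54382))) = 25*(-I*sqrt(54382)/54382) = -25*I*sqrt(54382)/54382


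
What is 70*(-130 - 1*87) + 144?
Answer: -15046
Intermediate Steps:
70*(-130 - 1*87) + 144 = 70*(-130 - 87) + 144 = 70*(-217) + 144 = -15190 + 144 = -15046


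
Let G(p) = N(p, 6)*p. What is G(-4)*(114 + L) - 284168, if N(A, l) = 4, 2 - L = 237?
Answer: -282232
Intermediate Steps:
L = -235 (L = 2 - 1*237 = 2 - 237 = -235)
G(p) = 4*p
G(-4)*(114 + L) - 284168 = (4*(-4))*(114 - 235) - 284168 = -16*(-121) - 284168 = 1936 - 284168 = -282232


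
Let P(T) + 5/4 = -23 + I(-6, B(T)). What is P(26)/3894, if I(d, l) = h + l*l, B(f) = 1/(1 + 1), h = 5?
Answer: -19/3894 ≈ -0.0048793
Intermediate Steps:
B(f) = 1/2
I(d, l) = 5 + l**2 (I(d, l) = 5 + l*l = 5 + l**2)
P(T) = -19 (P(T) = -5/4 + (-23 + (5 + (1/2)**2)) = -5/4 + (-23 + (5 + 1/4)) = -5/4 + (-23 + 21/4) = -5/4 - 71/4 = -19)
P(26)/3894 = -19/3894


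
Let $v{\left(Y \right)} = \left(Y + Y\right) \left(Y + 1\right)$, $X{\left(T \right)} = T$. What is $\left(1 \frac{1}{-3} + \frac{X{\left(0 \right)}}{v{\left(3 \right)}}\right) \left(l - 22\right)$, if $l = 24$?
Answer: $- \frac{2}{3} \approx -0.66667$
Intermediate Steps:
$v{\left(Y \right)} = 2 Y \left(1 + Y\right)$
$\left(1 \frac{1}{-3} + \frac{X{\left(0 \right)}}{v{\left(3 \right)}}\right) \left(l - 22\right) = \left(1 \frac{1}{-3} + \frac{0}{2 \cdot 3 \left(1 + 3\right)}\right) \left(24 - 22\right) = \left(1 \left(- \frac{1}{3}\right) + \frac{0}{2 \cdot 3 \cdot 4}\right) 2 = \left(- \frac{1}{3} + \frac{0}{24}\right) 2 = \left(- \frac{1}{3} + 0 \cdot \frac{1}{24}\right) 2 = \left(- \frac{1}{3} + 0\right) 2 = \left(- \frac{1}{3}\right) 2 = - \frac{2}{3}$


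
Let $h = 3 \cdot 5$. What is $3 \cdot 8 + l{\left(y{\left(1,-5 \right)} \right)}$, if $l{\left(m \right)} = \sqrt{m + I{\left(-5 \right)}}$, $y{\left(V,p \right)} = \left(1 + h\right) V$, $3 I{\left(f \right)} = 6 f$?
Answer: $24 + \sqrt{6} \approx 26.449$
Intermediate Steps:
$h = 15$
$I{\left(f \right)} = 2 f$ ($I{\left(f \right)} = \frac{6 f}{3} = 2 f$)
$y{\left(V,p \right)} = 16 V$ ($y{\left(V,p \right)} = \left(1 + 15\right) V = 16 V$)
$l{\left(m \right)} = \sqrt{-10 + m}$ ($l{\left(m \right)} = \sqrt{m + 2 \left(-5\right)} = \sqrt{m - 10} = \sqrt{-10 + m}$)
$3 \cdot 8 + l{\left(y{\left(1,-5 \right)} \right)} = 3 \cdot 8 + \sqrt{-10 + 16 \cdot 1} = 24 + \sqrt{-10 + 16} = 24 + \sqrt{6}$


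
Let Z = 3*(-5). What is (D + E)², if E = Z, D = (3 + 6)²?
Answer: 4356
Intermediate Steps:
Z = -15
D = 81 (D = 9² = 81)
E = -15
(D + E)² = (81 - 15)² = 66² = 4356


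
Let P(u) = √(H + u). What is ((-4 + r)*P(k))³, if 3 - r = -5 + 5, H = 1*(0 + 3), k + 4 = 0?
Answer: I ≈ 1.0*I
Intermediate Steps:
k = -4 (k = -4 + 0 = -4)
H = 3 (H = 1*3 = 3)
P(u) = √(3 + u)
r = 3 (r = 3 - (-5 + 5) = 3 - 1*0 = 3 + 0 = 3)
((-4 + r)*P(k))³ = ((-4 + 3)*√(3 - 4))³ = (-√(-1))³ = (-I)³ = I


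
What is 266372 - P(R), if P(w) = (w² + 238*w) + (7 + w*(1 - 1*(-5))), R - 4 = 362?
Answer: 43105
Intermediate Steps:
R = 366 (R = 4 + 362 = 366)
P(w) = 7 + w² + 244*w (P(w) = (w² + 238*w) + (7 + w*(1 + 5)) = (w² + 238*w) + (7 + w*6) = (w² + 238*w) + (7 + 6*w) = 7 + w² + 244*w)
266372 - P(R) = 266372 - (7 + 366² + 244*366) = 266372 - (7 + 133956 + 89304) = 266372 - 1*223267 = 266372 - 223267 = 43105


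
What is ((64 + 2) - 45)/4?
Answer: 21/4 ≈ 5.2500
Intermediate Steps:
((64 + 2) - 45)/4 = (66 - 45)*(¼) = 21*(¼) = 21/4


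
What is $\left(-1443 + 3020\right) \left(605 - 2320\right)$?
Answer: $-2704555$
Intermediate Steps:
$\left(-1443 + 3020\right) \left(605 - 2320\right) = 1577 \left(-1715\right) = -2704555$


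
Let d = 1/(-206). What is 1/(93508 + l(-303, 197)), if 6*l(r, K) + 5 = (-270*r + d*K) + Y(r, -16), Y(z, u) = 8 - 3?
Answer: 1236/132428551 ≈ 9.3333e-6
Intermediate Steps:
d = -1/206 ≈ -0.0048544
Y(z, u) = 5
l(r, K) = -45*r - K/1236 (l(r, K) = -⅚ + ((-270*r - K/206) + 5)/6 = -⅚ + (5 - 270*r - K/206)/6 = -⅚ + (⅚ - 45*r - K/1236) = -45*r - K/1236)
1/(93508 + l(-303, 197)) = 1/(93508 + (-45*(-303) - 1/1236*197)) = 1/(93508 + (13635 - 197/1236)) = 1/(93508 + 16852663/1236) = 1/(132428551/1236) = 1236/132428551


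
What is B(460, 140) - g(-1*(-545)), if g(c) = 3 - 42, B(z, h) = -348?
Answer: -309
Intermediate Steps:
g(c) = -39
B(460, 140) - g(-1*(-545)) = -348 - 1*(-39) = -348 + 39 = -309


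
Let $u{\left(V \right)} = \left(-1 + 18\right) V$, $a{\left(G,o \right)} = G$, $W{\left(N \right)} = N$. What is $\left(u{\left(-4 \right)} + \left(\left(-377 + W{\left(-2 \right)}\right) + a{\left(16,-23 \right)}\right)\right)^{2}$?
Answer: $185761$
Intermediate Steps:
$u{\left(V \right)} = 17 V$
$\left(u{\left(-4 \right)} + \left(\left(-377 + W{\left(-2 \right)}\right) + a{\left(16,-23 \right)}\right)\right)^{2} = \left(17 \left(-4\right) + \left(\left(-377 - 2\right) + 16\right)\right)^{2} = \left(-68 + \left(-379 + 16\right)\right)^{2} = \left(-68 - 363\right)^{2} = \left(-431\right)^{2} = 185761$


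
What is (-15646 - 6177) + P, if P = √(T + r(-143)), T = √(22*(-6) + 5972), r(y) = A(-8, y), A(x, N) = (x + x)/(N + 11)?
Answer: -21823 + 2*√(33 + 1089*√365)/33 ≈ -21814.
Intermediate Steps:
A(x, N) = 2*x/(11 + N) (A(x, N) = (2*x)/(11 + N) = 2*x/(11 + N))
r(y) = -16/(11 + y) (r(y) = 2*(-8)/(11 + y) = -16/(11 + y))
T = 4*√365 (T = √(-132 + 5972) = √5840 = 4*√365 ≈ 76.420)
P = √(4/33 + 4*√365) (P = √(4*√365 - 16/(11 - 143)) = √(4*√365 - 16/(-132)) = √(4*√365 - 16*(-1/132)) = √(4*√365 + 4/33) = √(4/33 + 4*√365) ≈ 8.7488)
(-15646 - 6177) + P = (-15646 - 6177) + 2*√(33 + 1089*√365)/33 = -21823 + 2*√(33 + 1089*√365)/33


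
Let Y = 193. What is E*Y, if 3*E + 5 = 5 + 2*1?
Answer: 386/3 ≈ 128.67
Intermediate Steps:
E = ⅔ (E = -5/3 + (5 + 2*1)/3 = -5/3 + (5 + 2)/3 = -5/3 + (⅓)*7 = -5/3 + 7/3 = ⅔ ≈ 0.66667)
E*Y = (⅔)*193 = 386/3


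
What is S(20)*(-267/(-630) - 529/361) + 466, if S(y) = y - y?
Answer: 466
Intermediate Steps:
S(y) = 0
S(20)*(-267/(-630) - 529/361) + 466 = 0*(-267/(-630) - 529/361) + 466 = 0*(-267*(-1/630) - 529*1/361) + 466 = 0*(89/210 - 529/361) + 466 = 0*(-78961/75810) + 466 = 0 + 466 = 466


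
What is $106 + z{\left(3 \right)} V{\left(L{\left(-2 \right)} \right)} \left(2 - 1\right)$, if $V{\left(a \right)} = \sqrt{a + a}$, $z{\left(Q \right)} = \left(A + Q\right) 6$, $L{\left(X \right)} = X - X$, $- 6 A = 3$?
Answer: $106$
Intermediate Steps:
$A = - \frac{1}{2}$ ($A = \left(- \frac{1}{6}\right) 3 = - \frac{1}{2} \approx -0.5$)
$L{\left(X \right)} = 0$
$z{\left(Q \right)} = -3 + 6 Q$ ($z{\left(Q \right)} = \left(- \frac{1}{2} + Q\right) 6 = -3 + 6 Q$)
$V{\left(a \right)} = \sqrt{2} \sqrt{a}$ ($V{\left(a \right)} = \sqrt{2 a} = \sqrt{2} \sqrt{a}$)
$106 + z{\left(3 \right)} V{\left(L{\left(-2 \right)} \right)} \left(2 - 1\right) = 106 + \left(-3 + 6 \cdot 3\right) \sqrt{2} \sqrt{0} \left(2 - 1\right) = 106 + \left(-3 + 18\right) \sqrt{2} \cdot 0 \cdot 1 = 106 + 15 \cdot 0 \cdot 1 = 106 + 15 \cdot 0 = 106 + 0 = 106$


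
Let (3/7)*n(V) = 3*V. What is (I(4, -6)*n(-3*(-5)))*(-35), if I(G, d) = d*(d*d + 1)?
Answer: 815850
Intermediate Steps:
I(G, d) = d*(1 + d**2) (I(G, d) = d*(d**2 + 1) = d*(1 + d**2))
n(V) = 7*V (n(V) = 7*(3*V)/3 = 7*V)
(I(4, -6)*n(-3*(-5)))*(-35) = ((-6 + (-6)**3)*(7*(-3*(-5))))*(-35) = ((-6 - 216)*(7*15))*(-35) = -222*105*(-35) = -23310*(-35) = 815850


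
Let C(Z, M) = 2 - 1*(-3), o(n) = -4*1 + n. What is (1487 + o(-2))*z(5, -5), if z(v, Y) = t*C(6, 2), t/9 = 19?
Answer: 1266255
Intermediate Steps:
t = 171 (t = 9*19 = 171)
o(n) = -4 + n
C(Z, M) = 5 (C(Z, M) = 2 + 3 = 5)
z(v, Y) = 855 (z(v, Y) = 171*5 = 855)
(1487 + o(-2))*z(5, -5) = (1487 + (-4 - 2))*855 = (1487 - 6)*855 = 1481*855 = 1266255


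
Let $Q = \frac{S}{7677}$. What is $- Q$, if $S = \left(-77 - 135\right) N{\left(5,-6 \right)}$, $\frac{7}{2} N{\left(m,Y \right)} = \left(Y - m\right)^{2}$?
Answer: $\frac{51304}{53739} \approx 0.95469$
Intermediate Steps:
$N{\left(m,Y \right)} = \frac{2 \left(Y - m\right)^{2}}{7}$
$S = - \frac{51304}{7}$ ($S = \left(-77 - 135\right) \frac{2 \left(-6 - 5\right)^{2}}{7} = - 212 \frac{2 \left(-6 - 5\right)^{2}}{7} = - 212 \frac{2 \left(-11\right)^{2}}{7} = - 212 \cdot \frac{2}{7} \cdot 121 = \left(-212\right) \frac{242}{7} = - \frac{51304}{7} \approx -7329.1$)
$Q = - \frac{51304}{53739}$ ($Q = - \frac{51304}{7 \cdot 7677} = \left(- \frac{51304}{7}\right) \frac{1}{7677} = - \frac{51304}{53739} \approx -0.95469$)
$- Q = \left(-1\right) \left(- \frac{51304}{53739}\right) = \frac{51304}{53739}$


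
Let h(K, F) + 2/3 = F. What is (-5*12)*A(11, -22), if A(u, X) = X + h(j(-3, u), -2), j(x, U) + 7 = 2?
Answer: 1480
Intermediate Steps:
j(x, U) = -5 (j(x, U) = -7 + 2 = -5)
h(K, F) = -⅔ + F
A(u, X) = -8/3 + X (A(u, X) = X + (-⅔ - 2) = X - 8/3 = -8/3 + X)
(-5*12)*A(11, -22) = (-5*12)*(-8/3 - 22) = -60*(-74/3) = 1480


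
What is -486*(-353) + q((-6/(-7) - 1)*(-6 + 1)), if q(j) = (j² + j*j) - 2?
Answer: 8406294/49 ≈ 1.7156e+5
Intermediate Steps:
q(j) = -2 + 2*j² (q(j) = (j² + j²) - 2 = 2*j² - 2 = -2 + 2*j²)
-486*(-353) + q((-6/(-7) - 1)*(-6 + 1)) = -486*(-353) + (-2 + 2*((-6/(-7) - 1)*(-6 + 1))²) = 171558 + (-2 + 2*((-6*(-⅐) - 1)*(-5))²) = 171558 + (-2 + 2*((6/7 - 1)*(-5))²) = 171558 + (-2 + 2*(-⅐*(-5))²) = 171558 + (-2 + 2*(5/7)²) = 171558 + (-2 + 2*(25/49)) = 171558 + (-2 + 50/49) = 171558 - 48/49 = 8406294/49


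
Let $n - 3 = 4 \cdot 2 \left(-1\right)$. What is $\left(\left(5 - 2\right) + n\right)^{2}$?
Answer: $4$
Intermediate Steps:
$n = -5$ ($n = 3 + 4 \cdot 2 \left(-1\right) = 3 + 8 \left(-1\right) = 3 - 8 = -5$)
$\left(\left(5 - 2\right) + n\right)^{2} = \left(\left(5 - 2\right) - 5\right)^{2} = \left(3 - 5\right)^{2} = \left(-2\right)^{2} = 4$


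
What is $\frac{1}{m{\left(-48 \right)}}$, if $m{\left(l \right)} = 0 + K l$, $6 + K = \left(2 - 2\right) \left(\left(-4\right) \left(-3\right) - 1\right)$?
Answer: $\frac{1}{288} \approx 0.0034722$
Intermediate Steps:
$K = -6$ ($K = -6 + \left(2 - 2\right) \left(\left(-4\right) \left(-3\right) - 1\right) = -6 + 0 \left(12 - 1\right) = -6 + 0 \cdot 11 = -6 + 0 = -6$)
$m{\left(l \right)} = - 6 l$ ($m{\left(l \right)} = 0 - 6 l = - 6 l$)
$\frac{1}{m{\left(-48 \right)}} = \frac{1}{\left(-6\right) \left(-48\right)} = \frac{1}{288}$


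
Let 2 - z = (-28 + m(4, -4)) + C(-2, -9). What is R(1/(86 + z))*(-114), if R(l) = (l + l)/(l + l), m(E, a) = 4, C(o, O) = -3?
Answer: -114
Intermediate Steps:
z = 29 (z = 2 - ((-28 + 4) - 3) = 2 - (-24 - 3) = 2 - 1*(-27) = 2 + 27 = 29)
R(l) = 1 (R(l) = (2*l)/((2*l)) = (2*l)*(1/(2*l)) = 1)
R(1/(86 + z))*(-114) = 1*(-114) = -114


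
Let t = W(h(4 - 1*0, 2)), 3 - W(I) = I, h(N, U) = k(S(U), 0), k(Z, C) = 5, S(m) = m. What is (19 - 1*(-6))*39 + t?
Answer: 973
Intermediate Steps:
h(N, U) = 5
W(I) = 3 - I
t = -2 (t = 3 - 1*5 = 3 - 5 = -2)
(19 - 1*(-6))*39 + t = (19 - 1*(-6))*39 - 2 = (19 + 6)*39 - 2 = 25*39 - 2 = 975 - 2 = 973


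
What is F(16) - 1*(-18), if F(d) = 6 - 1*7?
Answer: 17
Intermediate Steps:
F(d) = -1 (F(d) = 6 - 7 = -1)
F(16) - 1*(-18) = -1 - 1*(-18) = -1 + 18 = 17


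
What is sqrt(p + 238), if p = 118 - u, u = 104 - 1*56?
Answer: 2*sqrt(77) ≈ 17.550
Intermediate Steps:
u = 48 (u = 104 - 56 = 48)
p = 70 (p = 118 - 1*48 = 118 - 48 = 70)
sqrt(p + 238) = sqrt(70 + 238) = sqrt(308) = 2*sqrt(77)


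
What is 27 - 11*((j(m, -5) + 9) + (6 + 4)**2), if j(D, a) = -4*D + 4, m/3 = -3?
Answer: -1612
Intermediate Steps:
m = -9 (m = 3*(-3) = -9)
j(D, a) = 4 - 4*D
27 - 11*((j(m, -5) + 9) + (6 + 4)**2) = 27 - 11*(((4 - 4*(-9)) + 9) + (6 + 4)**2) = 27 - 11*(((4 + 36) + 9) + 10**2) = 27 - 11*((40 + 9) + 100) = 27 - 11*(49 + 100) = 27 - 11*149 = 27 - 1639 = -1612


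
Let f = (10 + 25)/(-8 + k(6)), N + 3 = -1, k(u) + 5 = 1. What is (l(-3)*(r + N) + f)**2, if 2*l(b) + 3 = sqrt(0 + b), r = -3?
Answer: 2989/144 - 637*I*sqrt(3)/12 ≈ 20.757 - 91.943*I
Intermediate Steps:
l(b) = -3/2 + sqrt(b)/2 (l(b) = -3/2 + sqrt(0 + b)/2 = -3/2 + sqrt(b)/2)
k(u) = -4 (k(u) = -5 + 1 = -4)
N = -4 (N = -3 - 1 = -4)
f = -35/12 (f = (10 + 25)/(-8 - 4) = 35/(-12) = 35*(-1/12) = -35/12 ≈ -2.9167)
(l(-3)*(r + N) + f)**2 = ((-3/2 + sqrt(-3)/2)*(-3 - 4) - 35/12)**2 = ((-3/2 + (I*sqrt(3))/2)*(-7) - 35/12)**2 = ((-3/2 + I*sqrt(3)/2)*(-7) - 35/12)**2 = ((21/2 - 7*I*sqrt(3)/2) - 35/12)**2 = (91/12 - 7*I*sqrt(3)/2)**2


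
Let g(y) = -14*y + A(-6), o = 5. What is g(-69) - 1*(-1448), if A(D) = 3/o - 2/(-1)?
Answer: 12083/5 ≈ 2416.6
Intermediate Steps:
A(D) = 13/5 (A(D) = 3/5 - 2/(-1) = 3*(⅕) - 2*(-1) = ⅗ + 2 = 13/5)
g(y) = 13/5 - 14*y (g(y) = -14*y + 13/5 = 13/5 - 14*y)
g(-69) - 1*(-1448) = (13/5 - 14*(-69)) - 1*(-1448) = (13/5 + 966) + 1448 = 4843/5 + 1448 = 12083/5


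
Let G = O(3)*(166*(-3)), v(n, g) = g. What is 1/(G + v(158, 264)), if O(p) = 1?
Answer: -1/234 ≈ -0.0042735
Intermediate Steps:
G = -498 (G = 1*(166*(-3)) = 1*(-498) = -498)
1/(G + v(158, 264)) = 1/(-498 + 264) = 1/(-234) = -1/234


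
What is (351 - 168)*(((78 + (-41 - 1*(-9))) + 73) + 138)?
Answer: 47031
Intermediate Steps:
(351 - 168)*(((78 + (-41 - 1*(-9))) + 73) + 138) = 183*(((78 + (-41 + 9)) + 73) + 138) = 183*(((78 - 32) + 73) + 138) = 183*((46 + 73) + 138) = 183*(119 + 138) = 183*257 = 47031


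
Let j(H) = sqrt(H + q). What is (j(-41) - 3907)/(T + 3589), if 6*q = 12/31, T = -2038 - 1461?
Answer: -3907/90 + I*sqrt(4371)/930 ≈ -43.411 + 0.07109*I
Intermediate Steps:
T = -3499
q = 2/31 (q = (12/31)/6 = (12*(1/31))/6 = (1/6)*(12/31) = 2/31 ≈ 0.064516)
j(H) = sqrt(2/31 + H) (j(H) = sqrt(H + 2/31) = sqrt(2/31 + H))
(j(-41) - 3907)/(T + 3589) = (sqrt(62 + 961*(-41))/31 - 3907)/(-3499 + 3589) = (sqrt(62 - 39401)/31 - 3907)/90 = (sqrt(-39339)/31 - 3907)*(1/90) = ((3*I*sqrt(4371))/31 - 3907)*(1/90) = (3*I*sqrt(4371)/31 - 3907)*(1/90) = (-3907 + 3*I*sqrt(4371)/31)*(1/90) = -3907/90 + I*sqrt(4371)/930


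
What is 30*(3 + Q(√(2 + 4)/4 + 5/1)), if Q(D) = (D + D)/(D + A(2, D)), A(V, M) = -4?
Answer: 534 - 96*√6 ≈ 298.85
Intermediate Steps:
Q(D) = 2*D/(-4 + D) (Q(D) = (D + D)/(D - 4) = (2*D)/(-4 + D) = 2*D/(-4 + D))
30*(3 + Q(√(2 + 4)/4 + 5/1)) = 30*(3 + 2*(√(2 + 4)/4 + 5/1)/(-4 + (√(2 + 4)/4 + 5/1))) = 30*(3 + 2*(√6*(¼) + 5*1)/(-4 + (√6*(¼) + 5*1))) = 30*(3 + 2*(√6/4 + 5)/(-4 + (√6/4 + 5))) = 30*(3 + 2*(5 + √6/4)/(-4 + (5 + √6/4))) = 30*(3 + 2*(5 + √6/4)/(1 + √6/4)) = 90 + 60*(5 + √6/4)/(1 + √6/4)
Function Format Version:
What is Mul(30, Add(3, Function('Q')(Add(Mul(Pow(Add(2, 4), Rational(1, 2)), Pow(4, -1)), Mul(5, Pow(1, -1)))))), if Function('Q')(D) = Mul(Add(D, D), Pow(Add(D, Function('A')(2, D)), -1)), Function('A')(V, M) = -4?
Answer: Add(534, Mul(-96, Pow(6, Rational(1, 2)))) ≈ 298.85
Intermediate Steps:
Function('Q')(D) = Mul(2, D, Pow(Add(-4, D), -1)) (Function('Q')(D) = Mul(Add(D, D), Pow(Add(D, -4), -1)) = Mul(Mul(2, D), Pow(Add(-4, D), -1)) = Mul(2, D, Pow(Add(-4, D), -1)))
Mul(30, Add(3, Function('Q')(Add(Mul(Pow(Add(2, 4), Rational(1, 2)), Pow(4, -1)), Mul(5, Pow(1, -1)))))) = Mul(30, Add(3, Mul(2, Add(Mul(Pow(Add(2, 4), Rational(1, 2)), Pow(4, -1)), Mul(5, Pow(1, -1))), Pow(Add(-4, Add(Mul(Pow(Add(2, 4), Rational(1, 2)), Pow(4, -1)), Mul(5, Pow(1, -1)))), -1)))) = Mul(30, Add(3, Mul(2, Add(Mul(Pow(6, Rational(1, 2)), Rational(1, 4)), Mul(5, 1)), Pow(Add(-4, Add(Mul(Pow(6, Rational(1, 2)), Rational(1, 4)), Mul(5, 1))), -1)))) = Mul(30, Add(3, Mul(2, Add(Mul(Rational(1, 4), Pow(6, Rational(1, 2))), 5), Pow(Add(-4, Add(Mul(Rational(1, 4), Pow(6, Rational(1, 2))), 5)), -1)))) = Mul(30, Add(3, Mul(2, Add(5, Mul(Rational(1, 4), Pow(6, Rational(1, 2)))), Pow(Add(-4, Add(5, Mul(Rational(1, 4), Pow(6, Rational(1, 2))))), -1)))) = Mul(30, Add(3, Mul(2, Add(5, Mul(Rational(1, 4), Pow(6, Rational(1, 2)))), Pow(Add(1, Mul(Rational(1, 4), Pow(6, Rational(1, 2)))), -1)))) = Mul(30, Add(3, Mul(2, Pow(Add(1, Mul(Rational(1, 4), Pow(6, Rational(1, 2)))), -1), Add(5, Mul(Rational(1, 4), Pow(6, Rational(1, 2))))))) = Add(90, Mul(60, Pow(Add(1, Mul(Rational(1, 4), Pow(6, Rational(1, 2)))), -1), Add(5, Mul(Rational(1, 4), Pow(6, Rational(1, 2))))))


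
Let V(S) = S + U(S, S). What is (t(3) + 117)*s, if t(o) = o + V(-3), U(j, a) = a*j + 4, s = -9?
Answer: -1170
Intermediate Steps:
U(j, a) = 4 + a*j
V(S) = 4 + S + S² (V(S) = S + (4 + S*S) = S + (4 + S²) = 4 + S + S²)
t(o) = 10 + o (t(o) = o + (4 - 3 + (-3)²) = o + (4 - 3 + 9) = o + 10 = 10 + o)
(t(3) + 117)*s = ((10 + 3) + 117)*(-9) = (13 + 117)*(-9) = 130*(-9) = -1170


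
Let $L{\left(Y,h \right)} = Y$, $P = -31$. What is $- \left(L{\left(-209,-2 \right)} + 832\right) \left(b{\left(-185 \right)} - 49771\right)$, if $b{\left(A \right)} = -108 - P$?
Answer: $31055304$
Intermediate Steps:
$b{\left(A \right)} = -77$ ($b{\left(A \right)} = -108 - -31 = -108 + 31 = -77$)
$- \left(L{\left(-209,-2 \right)} + 832\right) \left(b{\left(-185 \right)} - 49771\right) = - \left(-209 + 832\right) \left(-77 - 49771\right) = - 623 \left(-49848\right) = \left(-1\right) \left(-31055304\right) = 31055304$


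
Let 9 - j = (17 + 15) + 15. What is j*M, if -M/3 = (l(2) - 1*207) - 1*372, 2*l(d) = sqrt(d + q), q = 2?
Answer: -65892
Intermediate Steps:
j = -38 (j = 9 - ((17 + 15) + 15) = 9 - (32 + 15) = 9 - 1*47 = 9 - 47 = -38)
l(d) = sqrt(2 + d)/2 (l(d) = sqrt(d + 2)/2 = sqrt(2 + d)/2)
M = 1734 (M = -3*((sqrt(2 + 2)/2 - 1*207) - 1*372) = -3*((sqrt(4)/2 - 207) - 372) = -3*(((1/2)*2 - 207) - 372) = -3*((1 - 207) - 372) = -3*(-206 - 372) = -3*(-578) = 1734)
j*M = -38*1734 = -65892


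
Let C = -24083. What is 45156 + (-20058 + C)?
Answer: 1015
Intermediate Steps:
45156 + (-20058 + C) = 45156 + (-20058 - 24083) = 45156 - 44141 = 1015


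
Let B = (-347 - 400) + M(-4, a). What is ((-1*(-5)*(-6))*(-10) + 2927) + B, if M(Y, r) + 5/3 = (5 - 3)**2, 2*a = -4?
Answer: 7447/3 ≈ 2482.3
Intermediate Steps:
a = -2 (a = (1/2)*(-4) = -2)
M(Y, r) = 7/3 (M(Y, r) = -5/3 + (5 - 3)**2 = -5/3 + 2**2 = -5/3 + 4 = 7/3)
B = -2234/3 (B = (-347 - 400) + 7/3 = -747 + 7/3 = -2234/3 ≈ -744.67)
((-1*(-5)*(-6))*(-10) + 2927) + B = ((-1*(-5)*(-6))*(-10) + 2927) - 2234/3 = ((5*(-6))*(-10) + 2927) - 2234/3 = (-30*(-10) + 2927) - 2234/3 = (300 + 2927) - 2234/3 = 3227 - 2234/3 = 7447/3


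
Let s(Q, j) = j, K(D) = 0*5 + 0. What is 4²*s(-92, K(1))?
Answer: 0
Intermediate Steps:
K(D) = 0 (K(D) = 0 + 0 = 0)
4²*s(-92, K(1)) = 4²*0 = 16*0 = 0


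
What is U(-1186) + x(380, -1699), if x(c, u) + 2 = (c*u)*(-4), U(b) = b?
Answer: 2581292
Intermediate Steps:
x(c, u) = -2 - 4*c*u (x(c, u) = -2 + (c*u)*(-4) = -2 - 4*c*u)
U(-1186) + x(380, -1699) = -1186 + (-2 - 4*380*(-1699)) = -1186 + (-2 + 2582480) = -1186 + 2582478 = 2581292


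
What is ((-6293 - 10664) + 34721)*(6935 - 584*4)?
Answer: 81696636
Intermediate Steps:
((-6293 - 10664) + 34721)*(6935 - 584*4) = (-16957 + 34721)*(6935 - 2336) = 17764*4599 = 81696636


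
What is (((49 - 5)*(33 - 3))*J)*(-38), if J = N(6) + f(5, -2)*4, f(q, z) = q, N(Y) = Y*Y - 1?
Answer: -2758800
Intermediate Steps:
N(Y) = -1 + Y² (N(Y) = Y² - 1 = -1 + Y²)
J = 55 (J = (-1 + 6²) + 5*4 = (-1 + 36) + 20 = 35 + 20 = 55)
(((49 - 5)*(33 - 3))*J)*(-38) = (((49 - 5)*(33 - 3))*55)*(-38) = ((44*30)*55)*(-38) = (1320*55)*(-38) = 72600*(-38) = -2758800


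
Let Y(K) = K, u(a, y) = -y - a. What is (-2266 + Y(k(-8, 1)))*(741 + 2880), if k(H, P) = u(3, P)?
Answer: -8219670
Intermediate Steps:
u(a, y) = -a - y
k(H, P) = -3 - P (k(H, P) = -1*3 - P = -3 - P)
(-2266 + Y(k(-8, 1)))*(741 + 2880) = (-2266 + (-3 - 1*1))*(741 + 2880) = (-2266 + (-3 - 1))*3621 = (-2266 - 4)*3621 = -2270*3621 = -8219670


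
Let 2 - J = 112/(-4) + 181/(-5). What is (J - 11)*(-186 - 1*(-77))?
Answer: -30084/5 ≈ -6016.8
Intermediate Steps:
J = 331/5 (J = 2 - (112/(-4) + 181/(-5)) = 2 - (112*(-1/4) + 181*(-1/5)) = 2 - (-28 - 181/5) = 2 - 1*(-321/5) = 2 + 321/5 = 331/5 ≈ 66.200)
(J - 11)*(-186 - 1*(-77)) = (331/5 - 11)*(-186 - 1*(-77)) = 276*(-186 + 77)/5 = (276/5)*(-109) = -30084/5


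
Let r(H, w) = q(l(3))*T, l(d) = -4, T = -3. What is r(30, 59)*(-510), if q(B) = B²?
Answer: 24480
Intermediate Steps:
r(H, w) = -48 (r(H, w) = (-4)²*(-3) = 16*(-3) = -48)
r(30, 59)*(-510) = -48*(-510) = 24480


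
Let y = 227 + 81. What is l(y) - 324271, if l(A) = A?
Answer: -323963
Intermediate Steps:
y = 308
l(y) - 324271 = 308 - 324271 = -323963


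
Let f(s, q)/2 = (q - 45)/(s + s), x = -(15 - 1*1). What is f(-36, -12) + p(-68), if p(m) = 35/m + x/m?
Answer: 65/51 ≈ 1.2745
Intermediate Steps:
x = -14 (x = -(15 - 1) = -1*14 = -14)
f(s, q) = (-45 + q)/s (f(s, q) = 2*((q - 45)/(s + s)) = 2*((-45 + q)/((2*s))) = 2*((-45 + q)*(1/(2*s))) = 2*((-45 + q)/(2*s)) = (-45 + q)/s)
p(m) = 21/m (p(m) = 35/m - 14/m = 21/m)
f(-36, -12) + p(-68) = (-45 - 12)/(-36) + 21/(-68) = -1/36*(-57) + 21*(-1/68) = 19/12 - 21/68 = 65/51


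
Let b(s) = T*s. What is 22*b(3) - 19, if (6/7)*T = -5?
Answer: -404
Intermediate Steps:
T = -35/6 (T = (7/6)*(-5) = -35/6 ≈ -5.8333)
b(s) = -35*s/6
22*b(3) - 19 = 22*(-35/6*3) - 19 = 22*(-35/2) - 19 = -385 - 19 = -404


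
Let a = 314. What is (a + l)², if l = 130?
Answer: 197136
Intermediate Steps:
(a + l)² = (314 + 130)² = 444² = 197136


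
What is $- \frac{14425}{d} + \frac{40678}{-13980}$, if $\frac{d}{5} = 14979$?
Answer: $- \frac{36091559}{11633690} \approx -3.1023$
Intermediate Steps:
$d = 74895$ ($d = 5 \cdot 14979 = 74895$)
$- \frac{14425}{d} + \frac{40678}{-13980} = - \frac{14425}{74895} + \frac{40678}{-13980} = \left(-14425\right) \frac{1}{74895} + 40678 \left(- \frac{1}{13980}\right) = - \frac{2885}{14979} - \frac{20339}{6990} = - \frac{36091559}{11633690}$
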